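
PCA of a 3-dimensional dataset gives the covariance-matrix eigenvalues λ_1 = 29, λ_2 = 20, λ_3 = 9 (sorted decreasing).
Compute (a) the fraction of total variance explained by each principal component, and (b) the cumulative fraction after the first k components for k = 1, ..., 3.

Step 1 — total variance = trace(Sigma) = Σ λ_i = 29 + 20 + 9 = 58.

Step 2 — fraction explained by component i = λ_i / Σ λ:
  PC1: 29/58 = 0.5
  PC2: 20/58 = 0.3448
  PC3: 9/58 = 0.1552

Step 3 — cumulative fraction after k components = (λ_1 + ... + λ_k) / Σ λ:
  k = 1: 29/58 = 0.5
  k = 2: (29 + 20)/58 = 49/58 = 0.8448
  k = 3: (29 + 20 + 9)/58 = 58/58 = 1

Summary (fraction, with percent):

explained: PC1 0.5 (50%), PC2 0.3448 (34.48%), PC3 0.1552 (15.52%);  cumulative: 0.5, 0.8448, 1


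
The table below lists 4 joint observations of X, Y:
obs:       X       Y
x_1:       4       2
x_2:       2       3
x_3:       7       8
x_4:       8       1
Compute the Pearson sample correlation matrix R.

Step 1 — column means:
  mean(X) = (4 + 2 + 7 + 8) / 4 = 21/4 = 5.25
  mean(Y) = (2 + 3 + 8 + 1) / 4 = 14/4 = 3.5

Step 2 — sample variances and covariances s[i,j] = (1/(n-1)) · Σ_k (x_{k,i} - mean_i) · (x_{k,j} - mean_j), with n-1 = 3:
  s[X,X] = ((-1.25)·(-1.25) + (-3.25)·(-3.25) + (1.75)·(1.75) + (2.75)·(2.75)) / 3 = 22.75/3 = 7.5833
  s[X,Y] = ((-1.25)·(-1.5) + (-3.25)·(-0.5) + (1.75)·(4.5) + (2.75)·(-2.5)) / 3 = 4.5/3 = 1.5
  s[Y,Y] = ((-1.5)·(-1.5) + (-0.5)·(-0.5) + (4.5)·(4.5) + (-2.5)·(-2.5)) / 3 = 29/3 = 9.6667
  Sample standard deviations s_i = √(s[i,i]):
  s(X) = √(7.5833) = 2.7538
  s(Y) = √(9.6667) = 3.1091

Step 3 — r_{ij} = s_{ij} / (s_i · s_j):
  r[X,X] = 1 (diagonal).
  r[X,Y] = 1.5 / (2.7538 · 3.1091) = 1.5 / 8.5619 = 0.1752
  r[Y,Y] = 1 (diagonal).

R is symmetric with unit diagonal. Assembling:

R = [[1, 0.1752],
 [0.1752, 1]]


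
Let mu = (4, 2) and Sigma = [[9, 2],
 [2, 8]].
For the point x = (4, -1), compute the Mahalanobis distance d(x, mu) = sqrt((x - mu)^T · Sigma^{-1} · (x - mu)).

Step 1 — centre the observation: (x - mu) = (0, -3).

Step 2 — invert Sigma. det(Sigma) = 9·8 - (2)² = 68.
  Sigma^{-1} = (1/det) · [[d, -b], [-b, a]] = [[0.1176, -0.0294],
 [-0.0294, 0.1324]].

Step 3 — form the quadratic (x - mu)^T · Sigma^{-1} · (x - mu):
  Sigma^{-1} · (x - mu) = (0.0882, -0.3971).
  (x - mu)^T · [Sigma^{-1} · (x - mu)] = (0)·(0.0882) + (-3)·(-0.3971) = 1.1912.

Step 4 — take square root: d = √(1.1912) ≈ 1.0914.

d(x, mu) = √(1.1912) ≈ 1.0914


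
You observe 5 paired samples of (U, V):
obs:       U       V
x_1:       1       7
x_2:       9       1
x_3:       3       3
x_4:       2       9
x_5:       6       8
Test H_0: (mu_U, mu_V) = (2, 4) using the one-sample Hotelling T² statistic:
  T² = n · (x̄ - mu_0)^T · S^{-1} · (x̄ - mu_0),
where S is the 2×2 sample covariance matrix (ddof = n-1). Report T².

Step 1 — sample mean vector:
  mean(U) = (1 + 9 + 3 + 2 + 6) / 5 = 21/5 = 4.2
  mean(V) = (7 + 1 + 3 + 9 + 8) / 5 = 28/5 = 5.6
  x̄ = (4.2, 5.6),  deviation x̄ - mu_0 = (4.2, 5.6) - (2, 4) = (2.2, 1.6).

Step 2 — sample covariance matrix, S[i,j] = (1/(n-1)) · Σ_k (x_{k,i} - mean_i) · (x_{k,j} - mean_j), divisor n-1 = 4:
  S[U,U] = ((-3.2)·(-3.2) + (4.8)·(4.8) + (-1.2)·(-1.2) + (-2.2)·(-2.2) + (1.8)·(1.8)) / 4 = 42.8/4 = 10.7
  S[U,V] = ((-3.2)·(1.4) + (4.8)·(-4.6) + (-1.2)·(-2.6) + (-2.2)·(3.4) + (1.8)·(2.4)) / 4 = -26.6/4 = -6.65
  S[V,V] = ((1.4)·(1.4) + (-4.6)·(-4.6) + (-2.6)·(-2.6) + (3.4)·(3.4) + (2.4)·(2.4)) / 4 = 47.2/4 = 11.8
  S = [[10.7, -6.65],
 [-6.65, 11.8]].

Step 3 — invert S. det(S) = 10.7·11.8 - (-6.65)² = 82.0375.
  S^{-1} = (1/det) · [[d, -b], [-b, a]] = [[0.1438, 0.0811],
 [0.0811, 0.1304]].

Step 4 — quadratic form (x̄ - mu_0)^T · S^{-1} · (x̄ - mu_0):
  S^{-1} · (x̄ - mu_0) = (0.4461, 0.387),
  (x̄ - mu_0)^T · [...] = (2.2)·(0.4461) + (1.6)·(0.387) = 1.6007.

Step 5 — scale by n: T² = 5 · 1.6007 = 8.0037.

T² ≈ 8.0037


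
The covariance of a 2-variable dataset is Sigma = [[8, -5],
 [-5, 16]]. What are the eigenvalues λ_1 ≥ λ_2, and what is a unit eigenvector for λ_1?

Step 1 — characteristic polynomial of 2×2 Sigma:
  det(Sigma - λI) = λ² - trace · λ + det = 0.
  trace = 8 + 16 = 24, det = 8·16 - (-5)² = 103.
Step 2 — discriminant:
  Δ = trace² - 4·det = 576 - 412 = 164.
Step 3 — eigenvalues:
  λ = (trace ± √Δ)/2 = (24 ± 12.8062)/2,
  λ_1 = 18.4031,  λ_2 = 5.5969.

Step 4 — unit eigenvector for λ_1: solve (Sigma - λ_1 I)v = 0. First row:
  (8 - 18.4031)·v_x + (-5)·v_y = 0, i.e. (-10.4031)·v_x + (-5)·v_y = 0,
  so v ∝ (b, λ_1 - a) = (-5, 10.4031); multiply by -1 so the first entry is positive: u = (5, -10.4031).
  ||u|| = √((5)² + (-10.4031)²) = √(133.225) ≈ 11.5423,
  v_1 = u/||u|| ≈ (0.4332, -0.9013) (||v_1|| = 1).

λ_1 = 18.4031,  λ_2 = 5.5969;  v_1 ≈ (0.4332, -0.9013)


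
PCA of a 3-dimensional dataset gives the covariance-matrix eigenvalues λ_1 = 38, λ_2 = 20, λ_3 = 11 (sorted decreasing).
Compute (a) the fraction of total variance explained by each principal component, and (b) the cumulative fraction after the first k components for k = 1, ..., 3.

Step 1 — total variance = trace(Sigma) = Σ λ_i = 38 + 20 + 11 = 69.

Step 2 — fraction explained by component i = λ_i / Σ λ:
  PC1: 38/69 = 0.5507
  PC2: 20/69 = 0.2899
  PC3: 11/69 = 0.1594

Step 3 — cumulative fraction after k components = (λ_1 + ... + λ_k) / Σ λ:
  k = 1: 38/69 = 0.5507
  k = 2: (38 + 20)/69 = 58/69 = 0.8406
  k = 3: (38 + 20 + 11)/69 = 69/69 = 1

Summary (fraction, with percent):

explained: PC1 0.5507 (55.07%), PC2 0.2899 (28.99%), PC3 0.1594 (15.94%);  cumulative: 0.5507, 0.8406, 1


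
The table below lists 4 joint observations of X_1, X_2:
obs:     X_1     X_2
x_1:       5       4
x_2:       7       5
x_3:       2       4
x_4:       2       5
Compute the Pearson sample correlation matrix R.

Step 1 — column means:
  mean(X_1) = (5 + 7 + 2 + 2) / 4 = 16/4 = 4
  mean(X_2) = (4 + 5 + 4 + 5) / 4 = 18/4 = 4.5

Step 2 — sample variances and covariances s[i,j] = (1/(n-1)) · Σ_k (x_{k,i} - mean_i) · (x_{k,j} - mean_j), with n-1 = 3:
  s[X_1,X_1] = ((1)·(1) + (3)·(3) + (-2)·(-2) + (-2)·(-2)) / 3 = 18/3 = 6
  s[X_1,X_2] = ((1)·(-0.5) + (3)·(0.5) + (-2)·(-0.5) + (-2)·(0.5)) / 3 = 1/3 = 0.3333
  s[X_2,X_2] = ((-0.5)·(-0.5) + (0.5)·(0.5) + (-0.5)·(-0.5) + (0.5)·(0.5)) / 3 = 1/3 = 0.3333
  Sample standard deviations s_i = √(s[i,i]):
  s(X_1) = √(6) = 2.4495
  s(X_2) = √(0.3333) = 0.5774

Step 3 — r_{ij} = s_{ij} / (s_i · s_j):
  r[X_1,X_1] = 1 (diagonal).
  r[X_1,X_2] = 0.3333 / (2.4495 · 0.5774) = 0.3333 / 1.4142 = 0.2357
  r[X_2,X_2] = 1 (diagonal).

R is symmetric with unit diagonal. Assembling:

R = [[1, 0.2357],
 [0.2357, 1]]


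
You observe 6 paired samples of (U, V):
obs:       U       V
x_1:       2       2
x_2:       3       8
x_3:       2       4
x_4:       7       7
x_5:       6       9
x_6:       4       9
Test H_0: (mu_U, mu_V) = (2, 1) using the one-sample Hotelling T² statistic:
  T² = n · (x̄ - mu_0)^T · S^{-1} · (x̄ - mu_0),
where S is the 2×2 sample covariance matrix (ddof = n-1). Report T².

Step 1 — sample mean vector:
  mean(U) = (2 + 3 + 2 + 7 + 6 + 4) / 6 = 24/6 = 4
  mean(V) = (2 + 8 + 4 + 7 + 9 + 9) / 6 = 39/6 = 6.5
  x̄ = (4, 6.5),  deviation x̄ - mu_0 = (4, 6.5) - (2, 1) = (2, 5.5).

Step 2 — sample covariance matrix, S[i,j] = (1/(n-1)) · Σ_k (x_{k,i} - mean_i) · (x_{k,j} - mean_j), divisor n-1 = 5:
  S[U,U] = ((-2)·(-2) + (-1)·(-1) + (-2)·(-2) + (3)·(3) + (2)·(2) + (0)·(0)) / 5 = 22/5 = 4.4
  S[U,V] = ((-2)·(-4.5) + (-1)·(1.5) + (-2)·(-2.5) + (3)·(0.5) + (2)·(2.5) + (0)·(2.5)) / 5 = 19/5 = 3.8
  S[V,V] = ((-4.5)·(-4.5) + (1.5)·(1.5) + (-2.5)·(-2.5) + (0.5)·(0.5) + (2.5)·(2.5) + (2.5)·(2.5)) / 5 = 41.5/5 = 8.3
  S = [[4.4, 3.8],
 [3.8, 8.3]].

Step 3 — invert S. det(S) = 4.4·8.3 - (3.8)² = 22.08.
  S^{-1} = (1/det) · [[d, -b], [-b, a]] = [[0.3759, -0.1721],
 [-0.1721, 0.1993]].

Step 4 — quadratic form (x̄ - mu_0)^T · S^{-1} · (x̄ - mu_0):
  S^{-1} · (x̄ - mu_0) = (-0.1947, 0.7518),
  (x̄ - mu_0)^T · [...] = (2)·(-0.1947) + (5.5)·(0.7518) = 3.7455.

Step 5 — scale by n: T² = 6 · 3.7455 = 22.4728.

T² ≈ 22.4728


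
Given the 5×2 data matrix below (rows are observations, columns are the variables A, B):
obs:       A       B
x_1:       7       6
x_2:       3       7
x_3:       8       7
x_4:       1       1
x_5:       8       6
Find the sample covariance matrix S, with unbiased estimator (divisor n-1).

Step 1 — column means:
  mean(A) = (7 + 3 + 8 + 1 + 8) / 5 = 27/5 = 5.4
  mean(B) = (6 + 7 + 7 + 1 + 6) / 5 = 27/5 = 5.4

Step 2 — sample covariance S[i,j] = (1/(n-1)) · Σ_k (x_{k,i} - mean_i) · (x_{k,j} - mean_j), with n-1 = 4.
  S[A,A] = ((1.6)·(1.6) + (-2.4)·(-2.4) + (2.6)·(2.6) + (-4.4)·(-4.4) + (2.6)·(2.6)) / 4 = 41.2/4 = 10.3
  S[A,B] = ((1.6)·(0.6) + (-2.4)·(1.6) + (2.6)·(1.6) + (-4.4)·(-4.4) + (2.6)·(0.6)) / 4 = 22.2/4 = 5.55
  S[B,B] = ((0.6)·(0.6) + (1.6)·(1.6) + (1.6)·(1.6) + (-4.4)·(-4.4) + (0.6)·(0.6)) / 4 = 25.2/4 = 6.3

S is symmetric (S[j,i] = S[i,j]). Assembling:

S = [[10.3, 5.55],
 [5.55, 6.3]]


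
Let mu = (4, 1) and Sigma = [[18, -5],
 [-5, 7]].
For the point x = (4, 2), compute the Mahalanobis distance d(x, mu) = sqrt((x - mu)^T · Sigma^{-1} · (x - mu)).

Step 1 — centre the observation: (x - mu) = (0, 1).

Step 2 — invert Sigma. det(Sigma) = 18·7 - (-5)² = 101.
  Sigma^{-1} = (1/det) · [[d, -b], [-b, a]] = [[0.0693, 0.0495],
 [0.0495, 0.1782]].

Step 3 — form the quadratic (x - mu)^T · Sigma^{-1} · (x - mu):
  Sigma^{-1} · (x - mu) = (0.0495, 0.1782).
  (x - mu)^T · [Sigma^{-1} · (x - mu)] = (0)·(0.0495) + (1)·(0.1782) = 0.1782.

Step 4 — take square root: d = √(0.1782) ≈ 0.4222.

d(x, mu) = √(0.1782) ≈ 0.4222


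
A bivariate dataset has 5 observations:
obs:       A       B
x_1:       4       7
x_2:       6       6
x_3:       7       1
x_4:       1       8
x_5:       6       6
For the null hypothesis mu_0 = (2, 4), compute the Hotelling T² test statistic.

Step 1 — sample mean vector:
  mean(A) = (4 + 6 + 7 + 1 + 6) / 5 = 24/5 = 4.8
  mean(B) = (7 + 6 + 1 + 8 + 6) / 5 = 28/5 = 5.6
  x̄ = (4.8, 5.6),  deviation x̄ - mu_0 = (4.8, 5.6) - (2, 4) = (2.8, 1.6).

Step 2 — sample covariance matrix, S[i,j] = (1/(n-1)) · Σ_k (x_{k,i} - mean_i) · (x_{k,j} - mean_j), divisor n-1 = 4:
  S[A,A] = ((-0.8)·(-0.8) + (1.2)·(1.2) + (2.2)·(2.2) + (-3.8)·(-3.8) + (1.2)·(1.2)) / 4 = 22.8/4 = 5.7
  S[A,B] = ((-0.8)·(1.4) + (1.2)·(0.4) + (2.2)·(-4.6) + (-3.8)·(2.4) + (1.2)·(0.4)) / 4 = -19.4/4 = -4.85
  S[B,B] = ((1.4)·(1.4) + (0.4)·(0.4) + (-4.6)·(-4.6) + (2.4)·(2.4) + (0.4)·(0.4)) / 4 = 29.2/4 = 7.3
  S = [[5.7, -4.85],
 [-4.85, 7.3]].

Step 3 — invert S. det(S) = 5.7·7.3 - (-4.85)² = 18.0875.
  S^{-1} = (1/det) · [[d, -b], [-b, a]] = [[0.4036, 0.2681],
 [0.2681, 0.3151]].

Step 4 — quadratic form (x̄ - mu_0)^T · S^{-1} · (x̄ - mu_0):
  S^{-1} · (x̄ - mu_0) = (1.5591, 1.255),
  (x̄ - mu_0)^T · [...] = (2.8)·(1.5591) + (1.6)·(1.255) = 6.3735.

Step 5 — scale by n: T² = 5 · 6.3735 = 31.8673.

T² ≈ 31.8673


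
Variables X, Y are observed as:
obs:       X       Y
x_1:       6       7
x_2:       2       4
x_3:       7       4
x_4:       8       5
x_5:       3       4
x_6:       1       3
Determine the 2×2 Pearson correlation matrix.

Step 1 — column means:
  mean(X) = (6 + 2 + 7 + 8 + 3 + 1) / 6 = 27/6 = 4.5
  mean(Y) = (7 + 4 + 4 + 5 + 4 + 3) / 6 = 27/6 = 4.5

Step 2 — sample variances and covariances s[i,j] = (1/(n-1)) · Σ_k (x_{k,i} - mean_i) · (x_{k,j} - mean_j), with n-1 = 5:
  s[X,X] = ((1.5)·(1.5) + (-2.5)·(-2.5) + (2.5)·(2.5) + (3.5)·(3.5) + (-1.5)·(-1.5) + (-3.5)·(-3.5)) / 5 = 41.5/5 = 8.3
  s[X,Y] = ((1.5)·(2.5) + (-2.5)·(-0.5) + (2.5)·(-0.5) + (3.5)·(0.5) + (-1.5)·(-0.5) + (-3.5)·(-1.5)) / 5 = 11.5/5 = 2.3
  s[Y,Y] = ((2.5)·(2.5) + (-0.5)·(-0.5) + (-0.5)·(-0.5) + (0.5)·(0.5) + (-0.5)·(-0.5) + (-1.5)·(-1.5)) / 5 = 9.5/5 = 1.9
  Sample standard deviations s_i = √(s[i,i]):
  s(X) = √(8.3) = 2.881
  s(Y) = √(1.9) = 1.3784

Step 3 — r_{ij} = s_{ij} / (s_i · s_j):
  r[X,X] = 1 (diagonal).
  r[X,Y] = 2.3 / (2.881 · 1.3784) = 2.3 / 3.9711 = 0.5792
  r[Y,Y] = 1 (diagonal).

R is symmetric with unit diagonal. Assembling:

R = [[1, 0.5792],
 [0.5792, 1]]


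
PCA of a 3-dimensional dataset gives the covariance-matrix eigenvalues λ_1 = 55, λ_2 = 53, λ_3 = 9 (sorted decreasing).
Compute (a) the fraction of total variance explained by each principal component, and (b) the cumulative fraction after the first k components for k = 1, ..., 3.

Step 1 — total variance = trace(Sigma) = Σ λ_i = 55 + 53 + 9 = 117.

Step 2 — fraction explained by component i = λ_i / Σ λ:
  PC1: 55/117 = 0.4701
  PC2: 53/117 = 0.453
  PC3: 9/117 = 0.0769

Step 3 — cumulative fraction after k components = (λ_1 + ... + λ_k) / Σ λ:
  k = 1: 55/117 = 0.4701
  k = 2: (55 + 53)/117 = 108/117 = 0.9231
  k = 3: (55 + 53 + 9)/117 = 117/117 = 1

Summary (fraction, with percent):

explained: PC1 0.4701 (47.01%), PC2 0.453 (45.3%), PC3 0.0769 (7.69%);  cumulative: 0.4701, 0.9231, 1


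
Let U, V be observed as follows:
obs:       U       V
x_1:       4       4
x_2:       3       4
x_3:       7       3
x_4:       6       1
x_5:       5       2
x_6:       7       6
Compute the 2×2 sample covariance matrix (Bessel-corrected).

Step 1 — column means:
  mean(U) = (4 + 3 + 7 + 6 + 5 + 7) / 6 = 32/6 = 5.3333
  mean(V) = (4 + 4 + 3 + 1 + 2 + 6) / 6 = 20/6 = 3.3333

Step 2 — sample covariance S[i,j] = (1/(n-1)) · Σ_k (x_{k,i} - mean_i) · (x_{k,j} - mean_j), with n-1 = 5.
  S[U,U] = ((-1.3333)·(-1.3333) + (-2.3333)·(-2.3333) + (1.6667)·(1.6667) + (0.6667)·(0.6667) + (-0.3333)·(-0.3333) + (1.6667)·(1.6667)) / 5 = 13.3333/5 = 2.6667
  S[U,V] = ((-1.3333)·(0.6667) + (-2.3333)·(0.6667) + (1.6667)·(-0.3333) + (0.6667)·(-2.3333) + (-0.3333)·(-1.3333) + (1.6667)·(2.6667)) / 5 = 0.3333/5 = 0.0667
  S[V,V] = ((0.6667)·(0.6667) + (0.6667)·(0.6667) + (-0.3333)·(-0.3333) + (-2.3333)·(-2.3333) + (-1.3333)·(-1.3333) + (2.6667)·(2.6667)) / 5 = 15.3333/5 = 3.0667

S is symmetric (S[j,i] = S[i,j]). Assembling:

S = [[2.6667, 0.0667],
 [0.0667, 3.0667]]


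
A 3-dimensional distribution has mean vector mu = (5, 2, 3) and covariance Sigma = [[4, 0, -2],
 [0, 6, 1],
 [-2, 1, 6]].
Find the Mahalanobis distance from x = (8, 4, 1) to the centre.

Step 1 — centre the observation: (x - mu) = (3, 2, -2).

Step 2 — invert Sigma (cofactor / det for 3×3, or solve directly):
  Sigma^{-1} = [[0.3017, -0.0172, 0.1034],
 [-0.0172, 0.1724, -0.0345],
 [0.1034, -0.0345, 0.2069]].

Step 3 — form the quadratic (x - mu)^T · Sigma^{-1} · (x - mu):
  Sigma^{-1} · (x - mu) = (0.6638, 0.3621, -0.1724).
  (x - mu)^T · [Sigma^{-1} · (x - mu)] = (3)·(0.6638) + (2)·(0.3621) + (-2)·(-0.1724) = 3.0603.

Step 4 — take square root: d = √(3.0603) ≈ 1.7494.

d(x, mu) = √(3.0603) ≈ 1.7494


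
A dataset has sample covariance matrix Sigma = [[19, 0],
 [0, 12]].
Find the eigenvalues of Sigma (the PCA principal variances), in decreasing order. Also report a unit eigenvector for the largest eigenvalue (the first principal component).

Step 1 — characteristic polynomial of 2×2 Sigma:
  det(Sigma - λI) = λ² - trace · λ + det = 0.
  trace = 19 + 12 = 31, det = 19·12 - (0)² = 228.
Step 2 — discriminant:
  Δ = trace² - 4·det = 961 - 912 = 49.
Step 3 — eigenvalues:
  λ = (trace ± √Δ)/2 = (31 ± 7)/2,
  λ_1 = 19,  λ_2 = 12.

Step 4 — unit eigenvector for λ_1: Sigma is diagonal, so its eigenvectors are the coordinate axes. λ_1 = 19 is the diagonal entry on the first coordinate axis, hence
  v_1 = (1, 0) (||v_1|| = 1).

λ_1 = 19,  λ_2 = 12;  v_1 ≈ (1, 0)


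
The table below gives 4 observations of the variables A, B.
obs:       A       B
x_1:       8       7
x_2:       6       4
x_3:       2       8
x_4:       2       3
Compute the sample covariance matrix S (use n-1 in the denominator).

Step 1 — column means:
  mean(A) = (8 + 6 + 2 + 2) / 4 = 18/4 = 4.5
  mean(B) = (7 + 4 + 8 + 3) / 4 = 22/4 = 5.5

Step 2 — sample covariance S[i,j] = (1/(n-1)) · Σ_k (x_{k,i} - mean_i) · (x_{k,j} - mean_j), with n-1 = 3.
  S[A,A] = ((3.5)·(3.5) + (1.5)·(1.5) + (-2.5)·(-2.5) + (-2.5)·(-2.5)) / 3 = 27/3 = 9
  S[A,B] = ((3.5)·(1.5) + (1.5)·(-1.5) + (-2.5)·(2.5) + (-2.5)·(-2.5)) / 3 = 3/3 = 1
  S[B,B] = ((1.5)·(1.5) + (-1.5)·(-1.5) + (2.5)·(2.5) + (-2.5)·(-2.5)) / 3 = 17/3 = 5.6667

S is symmetric (S[j,i] = S[i,j]). Assembling:

S = [[9, 1],
 [1, 5.6667]]


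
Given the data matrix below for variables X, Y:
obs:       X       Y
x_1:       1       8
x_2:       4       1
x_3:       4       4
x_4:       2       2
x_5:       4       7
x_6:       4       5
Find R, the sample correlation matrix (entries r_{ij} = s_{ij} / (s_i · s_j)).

Step 1 — column means:
  mean(X) = (1 + 4 + 4 + 2 + 4 + 4) / 6 = 19/6 = 3.1667
  mean(Y) = (8 + 1 + 4 + 2 + 7 + 5) / 6 = 27/6 = 4.5

Step 2 — sample variances and covariances s[i,j] = (1/(n-1)) · Σ_k (x_{k,i} - mean_i) · (x_{k,j} - mean_j), with n-1 = 5:
  s[X,X] = ((-2.1667)·(-2.1667) + (0.8333)·(0.8333) + (0.8333)·(0.8333) + (-1.1667)·(-1.1667) + (0.8333)·(0.8333) + (0.8333)·(0.8333)) / 5 = 8.8333/5 = 1.7667
  s[X,Y] = ((-2.1667)·(3.5) + (0.8333)·(-3.5) + (0.8333)·(-0.5) + (-1.1667)·(-2.5) + (0.8333)·(2.5) + (0.8333)·(0.5)) / 5 = -5.5/5 = -1.1
  s[Y,Y] = ((3.5)·(3.5) + (-3.5)·(-3.5) + (-0.5)·(-0.5) + (-2.5)·(-2.5) + (2.5)·(2.5) + (0.5)·(0.5)) / 5 = 37.5/5 = 7.5
  Sample standard deviations s_i = √(s[i,i]):
  s(X) = √(1.7667) = 1.3292
  s(Y) = √(7.5) = 2.7386

Step 3 — r_{ij} = s_{ij} / (s_i · s_j):
  r[X,X] = 1 (diagonal).
  r[X,Y] = -1.1 / (1.3292 · 2.7386) = -1.1 / 3.6401 = -0.3022
  r[Y,Y] = 1 (diagonal).

R is symmetric with unit diagonal. Assembling:

R = [[1, -0.3022],
 [-0.3022, 1]]


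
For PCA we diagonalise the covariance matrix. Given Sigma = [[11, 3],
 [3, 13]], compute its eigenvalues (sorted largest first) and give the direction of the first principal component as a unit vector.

Step 1 — characteristic polynomial of 2×2 Sigma:
  det(Sigma - λI) = λ² - trace · λ + det = 0.
  trace = 11 + 13 = 24, det = 11·13 - (3)² = 134.
Step 2 — discriminant:
  Δ = trace² - 4·det = 576 - 536 = 40.
Step 3 — eigenvalues:
  λ = (trace ± √Δ)/2 = (24 ± 6.3246)/2,
  λ_1 = 15.1623,  λ_2 = 8.8377.

Step 4 — unit eigenvector for λ_1: solve (Sigma - λ_1 I)v = 0. First row:
  (11 - 15.1623)·v_x + (3)·v_y = 0, i.e. (-4.1623)·v_x + (3)·v_y = 0,
  so v ∝ (b, λ_1 - a) = (3, 4.1623) = u.
  ||u|| = √((3)² + (4.1623)²) = √(26.3246) ≈ 5.1307,
  v_1 = u/||u|| ≈ (0.5847, 0.8112) (||v_1|| = 1).

λ_1 = 15.1623,  λ_2 = 8.8377;  v_1 ≈ (0.5847, 0.8112)


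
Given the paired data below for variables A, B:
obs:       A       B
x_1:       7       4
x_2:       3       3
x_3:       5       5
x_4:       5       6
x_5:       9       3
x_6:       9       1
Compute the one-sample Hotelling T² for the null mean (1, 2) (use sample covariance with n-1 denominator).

Step 1 — sample mean vector:
  mean(A) = (7 + 3 + 5 + 5 + 9 + 9) / 6 = 38/6 = 6.3333
  mean(B) = (4 + 3 + 5 + 6 + 3 + 1) / 6 = 22/6 = 3.6667
  x̄ = (6.3333, 3.6667),  deviation x̄ - mu_0 = (6.3333, 3.6667) - (1, 2) = (5.3333, 1.6667).

Step 2 — sample covariance matrix, S[i,j] = (1/(n-1)) · Σ_k (x_{k,i} - mean_i) · (x_{k,j} - mean_j), divisor n-1 = 5:
  S[A,A] = ((0.6667)·(0.6667) + (-3.3333)·(-3.3333) + (-1.3333)·(-1.3333) + (-1.3333)·(-1.3333) + (2.6667)·(2.6667) + (2.6667)·(2.6667)) / 5 = 29.3333/5 = 5.8667
  S[A,B] = ((0.6667)·(0.3333) + (-3.3333)·(-0.6667) + (-1.3333)·(1.3333) + (-1.3333)·(2.3333) + (2.6667)·(-0.6667) + (2.6667)·(-2.6667)) / 5 = -11.3333/5 = -2.2667
  S[B,B] = ((0.3333)·(0.3333) + (-0.6667)·(-0.6667) + (1.3333)·(1.3333) + (2.3333)·(2.3333) + (-0.6667)·(-0.6667) + (-2.6667)·(-2.6667)) / 5 = 15.3333/5 = 3.0667
  S = [[5.8667, -2.2667],
 [-2.2667, 3.0667]].

Step 3 — invert S. det(S) = 5.8667·3.0667 - (-2.2667)² = 12.8533.
  S^{-1} = (1/det) · [[d, -b], [-b, a]] = [[0.2386, 0.1763],
 [0.1763, 0.4564]].

Step 4 — quadratic form (x̄ - mu_0)^T · S^{-1} · (x̄ - mu_0):
  S^{-1} · (x̄ - mu_0) = (1.5664, 1.7012),
  (x̄ - mu_0)^T · [...] = (5.3333)·(1.5664) + (1.6667)·(1.7012) = 11.1895.

Step 5 — scale by n: T² = 6 · 11.1895 = 67.1369.

T² ≈ 67.1369


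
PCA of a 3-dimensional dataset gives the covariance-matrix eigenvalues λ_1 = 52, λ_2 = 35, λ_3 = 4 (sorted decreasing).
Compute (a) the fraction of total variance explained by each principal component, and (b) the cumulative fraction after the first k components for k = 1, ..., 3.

Step 1 — total variance = trace(Sigma) = Σ λ_i = 52 + 35 + 4 = 91.

Step 2 — fraction explained by component i = λ_i / Σ λ:
  PC1: 52/91 = 0.5714
  PC2: 35/91 = 0.3846
  PC3: 4/91 = 0.044

Step 3 — cumulative fraction after k components = (λ_1 + ... + λ_k) / Σ λ:
  k = 1: 52/91 = 0.5714
  k = 2: (52 + 35)/91 = 87/91 = 0.956
  k = 3: (52 + 35 + 4)/91 = 91/91 = 1

Summary (fraction, with percent):

explained: PC1 0.5714 (57.14%), PC2 0.3846 (38.46%), PC3 0.044 (4.4%);  cumulative: 0.5714, 0.956, 1


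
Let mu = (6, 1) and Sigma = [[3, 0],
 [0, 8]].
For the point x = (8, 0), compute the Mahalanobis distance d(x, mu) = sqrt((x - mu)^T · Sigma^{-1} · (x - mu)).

Step 1 — centre the observation: (x - mu) = (2, -1).

Step 2 — invert Sigma. det(Sigma) = 3·8 - (0)² = 24.
  Sigma^{-1} = (1/det) · [[d, -b], [-b, a]] = [[0.3333, 0],
 [0, 0.125]].

Step 3 — form the quadratic (x - mu)^T · Sigma^{-1} · (x - mu):
  Sigma^{-1} · (x - mu) = (0.6667, -0.125).
  (x - mu)^T · [Sigma^{-1} · (x - mu)] = (2)·(0.6667) + (-1)·(-0.125) = 1.4583.

Step 4 — take square root: d = √(1.4583) ≈ 1.2076.

d(x, mu) = √(1.4583) ≈ 1.2076


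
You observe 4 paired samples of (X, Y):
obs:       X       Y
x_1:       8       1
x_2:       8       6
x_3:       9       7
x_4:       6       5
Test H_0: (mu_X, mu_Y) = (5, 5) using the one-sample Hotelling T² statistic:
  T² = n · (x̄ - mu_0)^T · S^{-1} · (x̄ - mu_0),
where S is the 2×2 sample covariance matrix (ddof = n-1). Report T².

Step 1 — sample mean vector:
  mean(X) = (8 + 8 + 9 + 6) / 4 = 31/4 = 7.75
  mean(Y) = (1 + 6 + 7 + 5) / 4 = 19/4 = 4.75
  x̄ = (7.75, 4.75),  deviation x̄ - mu_0 = (7.75, 4.75) - (5, 5) = (2.75, -0.25).

Step 2 — sample covariance matrix, S[i,j] = (1/(n-1)) · Σ_k (x_{k,i} - mean_i) · (x_{k,j} - mean_j), divisor n-1 = 3:
  S[X,X] = ((0.25)·(0.25) + (0.25)·(0.25) + (1.25)·(1.25) + (-1.75)·(-1.75)) / 3 = 4.75/3 = 1.5833
  S[X,Y] = ((0.25)·(-3.75) + (0.25)·(1.25) + (1.25)·(2.25) + (-1.75)·(0.25)) / 3 = 1.75/3 = 0.5833
  S[Y,Y] = ((-3.75)·(-3.75) + (1.25)·(1.25) + (2.25)·(2.25) + (0.25)·(0.25)) / 3 = 20.75/3 = 6.9167
  S = [[1.5833, 0.5833],
 [0.5833, 6.9167]].

Step 3 — invert S. det(S) = 1.5833·6.9167 - (0.5833)² = 10.6111.
  S^{-1} = (1/det) · [[d, -b], [-b, a]] = [[0.6518, -0.055],
 [-0.055, 0.1492]].

Step 4 — quadratic form (x̄ - mu_0)^T · S^{-1} · (x̄ - mu_0):
  S^{-1} · (x̄ - mu_0) = (1.8063, -0.1885),
  (x̄ - mu_0)^T · [...] = (2.75)·(1.8063) + (-0.25)·(-0.1885) = 5.0144.

Step 5 — scale by n: T² = 4 · 5.0144 = 20.0576.

T² ≈ 20.0576


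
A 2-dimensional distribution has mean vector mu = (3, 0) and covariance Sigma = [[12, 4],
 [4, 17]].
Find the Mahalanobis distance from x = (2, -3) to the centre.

Step 1 — centre the observation: (x - mu) = (-1, -3).

Step 2 — invert Sigma. det(Sigma) = 12·17 - (4)² = 188.
  Sigma^{-1} = (1/det) · [[d, -b], [-b, a]] = [[0.0904, -0.0213],
 [-0.0213, 0.0638]].

Step 3 — form the quadratic (x - mu)^T · Sigma^{-1} · (x - mu):
  Sigma^{-1} · (x - mu) = (-0.0266, -0.1702).
  (x - mu)^T · [Sigma^{-1} · (x - mu)] = (-1)·(-0.0266) + (-3)·(-0.1702) = 0.5372.

Step 4 — take square root: d = √(0.5372) ≈ 0.733.

d(x, mu) = √(0.5372) ≈ 0.733


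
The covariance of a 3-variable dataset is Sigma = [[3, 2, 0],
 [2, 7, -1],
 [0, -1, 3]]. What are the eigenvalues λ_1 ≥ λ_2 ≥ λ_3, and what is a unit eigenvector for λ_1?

Step 1 — characteristic polynomial p(λ) = det(λI - Sigma) = λ³ - tr·λ² + c_1·λ - det, where tr = trace, c_1 = sum of the principal 2×2 minors, det = det(Sigma):
  tr = 3 + 7 + 3 = 13,
  c_1 = (3·7 - (2)²) + (3·3 - (0)²) + (7·3 - (-1)²) = 17 + 9 + 20 = 46,
  det = 3·(7·3 - (-1)²) - (2)·((2)·3 - (-1)·(0)) + (0)·((2)·(-1) - 7·(0)) = 3·(20) - (2)·(6) + (0)·(-2) = 48.
  So p(λ) = λ³ - 13λ² + 46λ - 48.
Step 2 — look for an integer root (rational root theorem: any rational root is an integer divisor of 48). Testing λ = 2:
  p(2) = 8 - 52 + 92 - 48 = 0  ✓
  Dividing out (λ - 2): p(λ) = (λ - 2)(λ² - 11λ + 24).
Step 3 — remaining eigenvalues from the quadratic λ² - 11λ + 24 = 0:
  Δ = 11² - 4·24 = 121 - 96 = 25,  λ = (11 ± √25)/2 = (11 ± 5)/2 = 8 or 3.
  Sorted: λ_1 = 8,  λ_2 = 3,  λ_3 = 2  (check: sum = 13 = tr ✓).

Step 4 — unit eigenvector for λ_1 = 8: v spans the null space of (Sigma - λ_1 I), whose rows are
  r_1 = (-5, 2, 0),  r_2 = (2, -1, -1),  r_3 = (0, -1, -5).
  v is orthogonal to every row, so take v ∝ r_1 × r_2 = ((2)·(-1) - (0)·(-1), (0)·(2) - (-5)·(-1), (-5)·(-1) - (2)·(2)) = (-2, -5, 1).
  Rescale (multiply by -1 so the first nonzero entry is positive): u = (2, 5, -1).
  ||u|| = √((2)² + (5)² + (-1)²) = √(30) ≈ 5.4772,  v_1 = u/||u|| ≈ (0.3651, 0.9129, -0.1826) (||v_1|| = 1).

λ_1 = 8,  λ_2 = 3,  λ_3 = 2;  v_1 ≈ (0.3651, 0.9129, -0.1826)


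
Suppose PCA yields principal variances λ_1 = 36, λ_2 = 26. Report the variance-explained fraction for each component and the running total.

Step 1 — total variance = trace(Sigma) = Σ λ_i = 36 + 26 = 62.

Step 2 — fraction explained by component i = λ_i / Σ λ:
  PC1: 36/62 = 0.5806
  PC2: 26/62 = 0.4194

Step 3 — cumulative fraction after k components = (λ_1 + ... + λ_k) / Σ λ:
  k = 1: 36/62 = 0.5806
  k = 2: (36 + 26)/62 = 62/62 = 1

Summary (fraction, with percent):

explained: PC1 0.5806 (58.06%), PC2 0.4194 (41.94%);  cumulative: 0.5806, 1


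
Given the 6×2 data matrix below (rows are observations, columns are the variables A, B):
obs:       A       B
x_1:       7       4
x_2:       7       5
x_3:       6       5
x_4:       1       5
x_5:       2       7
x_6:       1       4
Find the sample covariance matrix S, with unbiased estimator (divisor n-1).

Step 1 — column means:
  mean(A) = (7 + 7 + 6 + 1 + 2 + 1) / 6 = 24/6 = 4
  mean(B) = (4 + 5 + 5 + 5 + 7 + 4) / 6 = 30/6 = 5

Step 2 — sample covariance S[i,j] = (1/(n-1)) · Σ_k (x_{k,i} - mean_i) · (x_{k,j} - mean_j), with n-1 = 5.
  S[A,A] = ((3)·(3) + (3)·(3) + (2)·(2) + (-3)·(-3) + (-2)·(-2) + (-3)·(-3)) / 5 = 44/5 = 8.8
  S[A,B] = ((3)·(-1) + (3)·(0) + (2)·(0) + (-3)·(0) + (-2)·(2) + (-3)·(-1)) / 5 = -4/5 = -0.8
  S[B,B] = ((-1)·(-1) + (0)·(0) + (0)·(0) + (0)·(0) + (2)·(2) + (-1)·(-1)) / 5 = 6/5 = 1.2

S is symmetric (S[j,i] = S[i,j]). Assembling:

S = [[8.8, -0.8],
 [-0.8, 1.2]]


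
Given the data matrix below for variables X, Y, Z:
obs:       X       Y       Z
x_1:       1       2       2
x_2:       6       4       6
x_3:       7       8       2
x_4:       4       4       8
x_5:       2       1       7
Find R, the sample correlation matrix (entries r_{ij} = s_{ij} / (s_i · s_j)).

Step 1 — column means:
  mean(X) = (1 + 6 + 7 + 4 + 2) / 5 = 20/5 = 4
  mean(Y) = (2 + 4 + 8 + 4 + 1) / 5 = 19/5 = 3.8
  mean(Z) = (2 + 6 + 2 + 8 + 7) / 5 = 25/5 = 5

Step 2 — sample variances and covariances s[i,j] = (1/(n-1)) · Σ_k (x_{k,i} - mean_i) · (x_{k,j} - mean_j), with n-1 = 4:
  s[X,X] = ((-3)·(-3) + (2)·(2) + (3)·(3) + (0)·(0) + (-2)·(-2)) / 4 = 26/4 = 6.5
  s[X,Y] = ((-3)·(-1.8) + (2)·(0.2) + (3)·(4.2) + (0)·(0.2) + (-2)·(-2.8)) / 4 = 24/4 = 6
  s[X,Z] = ((-3)·(-3) + (2)·(1) + (3)·(-3) + (0)·(3) + (-2)·(2)) / 4 = -2/4 = -0.5
  s[Y,Y] = ((-1.8)·(-1.8) + (0.2)·(0.2) + (4.2)·(4.2) + (0.2)·(0.2) + (-2.8)·(-2.8)) / 4 = 28.8/4 = 7.2
  s[Y,Z] = ((-1.8)·(-3) + (0.2)·(1) + (4.2)·(-3) + (0.2)·(3) + (-2.8)·(2)) / 4 = -12/4 = -3
  s[Z,Z] = ((-3)·(-3) + (1)·(1) + (-3)·(-3) + (3)·(3) + (2)·(2)) / 4 = 32/4 = 8
  Sample standard deviations s_i = √(s[i,i]):
  s(X) = √(6.5) = 2.5495
  s(Y) = √(7.2) = 2.6833
  s(Z) = √(8) = 2.8284

Step 3 — r_{ij} = s_{ij} / (s_i · s_j):
  r[X,X] = 1 (diagonal).
  r[X,Y] = 6 / (2.5495 · 2.6833) = 6 / 6.8411 = 0.8771
  r[X,Z] = -0.5 / (2.5495 · 2.8284) = -0.5 / 7.2111 = -0.0693
  r[Y,Y] = 1 (diagonal).
  r[Y,Z] = -3 / (2.6833 · 2.8284) = -3 / 7.5895 = -0.3953
  r[Z,Z] = 1 (diagonal).

R is symmetric with unit diagonal. Assembling:

R = [[1, 0.8771, -0.0693],
 [0.8771, 1, -0.3953],
 [-0.0693, -0.3953, 1]]


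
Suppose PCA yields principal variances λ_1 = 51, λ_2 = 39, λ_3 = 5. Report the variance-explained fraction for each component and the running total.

Step 1 — total variance = trace(Sigma) = Σ λ_i = 51 + 39 + 5 = 95.

Step 2 — fraction explained by component i = λ_i / Σ λ:
  PC1: 51/95 = 0.5368
  PC2: 39/95 = 0.4105
  PC3: 5/95 = 0.0526

Step 3 — cumulative fraction after k components = (λ_1 + ... + λ_k) / Σ λ:
  k = 1: 51/95 = 0.5368
  k = 2: (51 + 39)/95 = 90/95 = 0.9474
  k = 3: (51 + 39 + 5)/95 = 95/95 = 1

Summary (fraction, with percent):

explained: PC1 0.5368 (53.68%), PC2 0.4105 (41.05%), PC3 0.0526 (5.26%);  cumulative: 0.5368, 0.9474, 1


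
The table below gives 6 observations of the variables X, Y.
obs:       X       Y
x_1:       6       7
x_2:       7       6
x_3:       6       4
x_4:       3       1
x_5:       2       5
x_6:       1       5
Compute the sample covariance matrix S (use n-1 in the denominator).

Step 1 — column means:
  mean(X) = (6 + 7 + 6 + 3 + 2 + 1) / 6 = 25/6 = 4.1667
  mean(Y) = (7 + 6 + 4 + 1 + 5 + 5) / 6 = 28/6 = 4.6667

Step 2 — sample covariance S[i,j] = (1/(n-1)) · Σ_k (x_{k,i} - mean_i) · (x_{k,j} - mean_j), with n-1 = 5.
  S[X,X] = ((1.8333)·(1.8333) + (2.8333)·(2.8333) + (1.8333)·(1.8333) + (-1.1667)·(-1.1667) + (-2.1667)·(-2.1667) + (-3.1667)·(-3.1667)) / 5 = 30.8333/5 = 6.1667
  S[X,Y] = ((1.8333)·(2.3333) + (2.8333)·(1.3333) + (1.8333)·(-0.6667) + (-1.1667)·(-3.6667) + (-2.1667)·(0.3333) + (-3.1667)·(0.3333)) / 5 = 9.3333/5 = 1.8667
  S[Y,Y] = ((2.3333)·(2.3333) + (1.3333)·(1.3333) + (-0.6667)·(-0.6667) + (-3.6667)·(-3.6667) + (0.3333)·(0.3333) + (0.3333)·(0.3333)) / 5 = 21.3333/5 = 4.2667

S is symmetric (S[j,i] = S[i,j]). Assembling:

S = [[6.1667, 1.8667],
 [1.8667, 4.2667]]


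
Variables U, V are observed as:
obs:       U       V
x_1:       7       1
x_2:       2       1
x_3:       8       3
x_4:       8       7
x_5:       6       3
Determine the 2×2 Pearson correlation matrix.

Step 1 — column means:
  mean(U) = (7 + 2 + 8 + 8 + 6) / 5 = 31/5 = 6.2
  mean(V) = (1 + 1 + 3 + 7 + 3) / 5 = 15/5 = 3

Step 2 — sample variances and covariances s[i,j] = (1/(n-1)) · Σ_k (x_{k,i} - mean_i) · (x_{k,j} - mean_j), with n-1 = 4:
  s[U,U] = ((0.8)·(0.8) + (-4.2)·(-4.2) + (1.8)·(1.8) + (1.8)·(1.8) + (-0.2)·(-0.2)) / 4 = 24.8/4 = 6.2
  s[U,V] = ((0.8)·(-2) + (-4.2)·(-2) + (1.8)·(0) + (1.8)·(4) + (-0.2)·(0)) / 4 = 14/4 = 3.5
  s[V,V] = ((-2)·(-2) + (-2)·(-2) + (0)·(0) + (4)·(4) + (0)·(0)) / 4 = 24/4 = 6
  Sample standard deviations s_i = √(s[i,i]):
  s(U) = √(6.2) = 2.49
  s(V) = √(6) = 2.4495

Step 3 — r_{ij} = s_{ij} / (s_i · s_j):
  r[U,U] = 1 (diagonal).
  r[U,V] = 3.5 / (2.49 · 2.4495) = 3.5 / 6.0992 = 0.5738
  r[V,V] = 1 (diagonal).

R is symmetric with unit diagonal. Assembling:

R = [[1, 0.5738],
 [0.5738, 1]]


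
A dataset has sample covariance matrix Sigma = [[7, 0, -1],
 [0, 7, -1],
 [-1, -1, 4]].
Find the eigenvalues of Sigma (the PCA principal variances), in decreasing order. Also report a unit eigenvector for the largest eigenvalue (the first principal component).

Step 1 — characteristic polynomial p(λ) = det(λI - Sigma) = λ³ - tr·λ² + c_1·λ - det, where tr = trace, c_1 = sum of the principal 2×2 minors, det = det(Sigma):
  tr = 7 + 7 + 4 = 18,
  c_1 = (7·7 - (0)²) + (7·4 - (-1)²) + (7·4 - (-1)²) = 49 + 27 + 27 = 103,
  det = 7·(7·4 - (-1)²) - (0)·((0)·4 - (-1)·(-1)) + (-1)·((0)·(-1) - 7·(-1)) = 7·(27) - (0)·(-1) + (-1)·(7) = 182.
  So p(λ) = λ³ - 18λ² + 103λ - 182.
Step 2 — look for an integer root (rational root theorem: any rational root is an integer divisor of 182). Testing λ = 7:
  p(7) = 343 - 882 + 721 - 182 = 0  ✓
  Dividing out (λ - 7): p(λ) = (λ - 7)(λ² - 11λ + 26).
Step 3 — remaining eigenvalues from the quadratic λ² - 11λ + 26 = 0:
  Δ = 11² - 4·26 = 121 - 104 = 17,  λ = (11 ± √17)/2 = (11 ± 4.1231)/2 ≈ 7.5616 or 3.4384.
  Sorted: λ_1 = 7.5616,  λ_2 = 7,  λ_3 = 3.4384  (check: sum = 18 = tr ✓).

Step 4 — unit eigenvector for λ_1 ≈ 7.5616: v spans the null space of (Sigma - λ_1 I), whose rows are
  r_1 = (-0.5616, 0, -1),  r_2 = (0, -0.5616, -1),  r_3 = (-1, -1, -3.5616).
  v is orthogonal to every row, so take v ∝ r_1 × r_2 = ((0)·(-1) - (-1)·(-0.5616), (-1)·(0) - (-0.5616)·(-1), (-0.5616)·(-0.5616) - (0)·(0)) ≈ (-0.5616, -0.5616, 0.3153).
  Rescale (multiply by -1 so the first nonzero entry is positive): u = (0.5616, 0.5616, -0.3153).
  ||u|| = √((0.5616)² + (0.5616)² + (-0.3153)²) = √(0.7301) ≈ 0.8545,  v_1 = u/||u|| ≈ (0.6572, 0.6572, -0.369) (||v_1|| = 1).

λ_1 = 7.5616,  λ_2 = 7,  λ_3 = 3.4384;  v_1 ≈ (0.6572, 0.6572, -0.369)


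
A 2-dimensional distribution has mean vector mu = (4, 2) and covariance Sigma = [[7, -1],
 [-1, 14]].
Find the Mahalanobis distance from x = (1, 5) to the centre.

Step 1 — centre the observation: (x - mu) = (-3, 3).

Step 2 — invert Sigma. det(Sigma) = 7·14 - (-1)² = 97.
  Sigma^{-1} = (1/det) · [[d, -b], [-b, a]] = [[0.1443, 0.0103],
 [0.0103, 0.0722]].

Step 3 — form the quadratic (x - mu)^T · Sigma^{-1} · (x - mu):
  Sigma^{-1} · (x - mu) = (-0.4021, 0.1856).
  (x - mu)^T · [Sigma^{-1} · (x - mu)] = (-3)·(-0.4021) + (3)·(0.1856) = 1.7629.

Step 4 — take square root: d = √(1.7629) ≈ 1.3277.

d(x, mu) = √(1.7629) ≈ 1.3277


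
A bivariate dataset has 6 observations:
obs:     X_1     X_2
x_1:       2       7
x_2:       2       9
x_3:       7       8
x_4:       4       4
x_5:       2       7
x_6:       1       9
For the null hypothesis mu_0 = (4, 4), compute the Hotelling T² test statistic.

Step 1 — sample mean vector:
  mean(X_1) = (2 + 2 + 7 + 4 + 2 + 1) / 6 = 18/6 = 3
  mean(X_2) = (7 + 9 + 8 + 4 + 7 + 9) / 6 = 44/6 = 7.3333
  x̄ = (3, 7.3333),  deviation x̄ - mu_0 = (3, 7.3333) - (4, 4) = (-1, 3.3333).

Step 2 — sample covariance matrix, S[i,j] = (1/(n-1)) · Σ_k (x_{k,i} - mean_i) · (x_{k,j} - mean_j), divisor n-1 = 5:
  S[X_1,X_1] = ((-1)·(-1) + (-1)·(-1) + (4)·(4) + (1)·(1) + (-1)·(-1) + (-2)·(-2)) / 5 = 24/5 = 4.8
  S[X_1,X_2] = ((-1)·(-0.3333) + (-1)·(1.6667) + (4)·(0.6667) + (1)·(-3.3333) + (-1)·(-0.3333) + (-2)·(1.6667)) / 5 = -5/5 = -1
  S[X_2,X_2] = ((-0.3333)·(-0.3333) + (1.6667)·(1.6667) + (0.6667)·(0.6667) + (-3.3333)·(-3.3333) + (-0.3333)·(-0.3333) + (1.6667)·(1.6667)) / 5 = 17.3333/5 = 3.4667
  S = [[4.8, -1],
 [-1, 3.4667]].

Step 3 — invert S. det(S) = 4.8·3.4667 - (-1)² = 15.64.
  S^{-1} = (1/det) · [[d, -b], [-b, a]] = [[0.2217, 0.0639],
 [0.0639, 0.3069]].

Step 4 — quadratic form (x̄ - mu_0)^T · S^{-1} · (x̄ - mu_0):
  S^{-1} · (x̄ - mu_0) = (-0.0085, 0.9591),
  (x̄ - mu_0)^T · [...] = (-1)·(-0.0085) + (3.3333)·(0.9591) = 3.2055.

Step 5 — scale by n: T² = 6 · 3.2055 = 19.2327.

T² ≈ 19.2327


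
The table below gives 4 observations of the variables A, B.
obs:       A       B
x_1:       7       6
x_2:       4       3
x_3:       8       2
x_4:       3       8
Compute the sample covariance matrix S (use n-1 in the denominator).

Step 1 — column means:
  mean(A) = (7 + 4 + 8 + 3) / 4 = 22/4 = 5.5
  mean(B) = (6 + 3 + 2 + 8) / 4 = 19/4 = 4.75

Step 2 — sample covariance S[i,j] = (1/(n-1)) · Σ_k (x_{k,i} - mean_i) · (x_{k,j} - mean_j), with n-1 = 3.
  S[A,A] = ((1.5)·(1.5) + (-1.5)·(-1.5) + (2.5)·(2.5) + (-2.5)·(-2.5)) / 3 = 17/3 = 5.6667
  S[A,B] = ((1.5)·(1.25) + (-1.5)·(-1.75) + (2.5)·(-2.75) + (-2.5)·(3.25)) / 3 = -10.5/3 = -3.5
  S[B,B] = ((1.25)·(1.25) + (-1.75)·(-1.75) + (-2.75)·(-2.75) + (3.25)·(3.25)) / 3 = 22.75/3 = 7.5833

S is symmetric (S[j,i] = S[i,j]). Assembling:

S = [[5.6667, -3.5],
 [-3.5, 7.5833]]


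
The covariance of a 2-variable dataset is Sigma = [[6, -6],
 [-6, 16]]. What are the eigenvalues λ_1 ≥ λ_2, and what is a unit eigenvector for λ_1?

Step 1 — characteristic polynomial of 2×2 Sigma:
  det(Sigma - λI) = λ² - trace · λ + det = 0.
  trace = 6 + 16 = 22, det = 6·16 - (-6)² = 60.
Step 2 — discriminant:
  Δ = trace² - 4·det = 484 - 240 = 244.
Step 3 — eigenvalues:
  λ = (trace ± √Δ)/2 = (22 ± 15.6205)/2,
  λ_1 = 18.8102,  λ_2 = 3.1898.

Step 4 — unit eigenvector for λ_1: solve (Sigma - λ_1 I)v = 0. First row:
  (6 - 18.8102)·v_x + (-6)·v_y = 0, i.e. (-12.8102)·v_x + (-6)·v_y = 0,
  so v ∝ (b, λ_1 - a) = (-6, 12.8102); multiply by -1 so the first entry is positive: u = (6, -12.8102).
  ||u|| = √((6)² + (-12.8102)²) = √(200.1025) ≈ 14.1458,
  v_1 = u/||u|| ≈ (0.4242, -0.9056) (||v_1|| = 1).

λ_1 = 18.8102,  λ_2 = 3.1898;  v_1 ≈ (0.4242, -0.9056)


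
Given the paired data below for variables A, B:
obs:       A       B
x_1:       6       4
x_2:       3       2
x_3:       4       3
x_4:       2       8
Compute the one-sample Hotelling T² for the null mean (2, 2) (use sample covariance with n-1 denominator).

Step 1 — sample mean vector:
  mean(A) = (6 + 3 + 4 + 2) / 4 = 15/4 = 3.75
  mean(B) = (4 + 2 + 3 + 8) / 4 = 17/4 = 4.25
  x̄ = (3.75, 4.25),  deviation x̄ - mu_0 = (3.75, 4.25) - (2, 2) = (1.75, 2.25).

Step 2 — sample covariance matrix, S[i,j] = (1/(n-1)) · Σ_k (x_{k,i} - mean_i) · (x_{k,j} - mean_j), divisor n-1 = 3:
  S[A,A] = ((2.25)·(2.25) + (-0.75)·(-0.75) + (0.25)·(0.25) + (-1.75)·(-1.75)) / 3 = 8.75/3 = 2.9167
  S[A,B] = ((2.25)·(-0.25) + (-0.75)·(-2.25) + (0.25)·(-1.25) + (-1.75)·(3.75)) / 3 = -5.75/3 = -1.9167
  S[B,B] = ((-0.25)·(-0.25) + (-2.25)·(-2.25) + (-1.25)·(-1.25) + (3.75)·(3.75)) / 3 = 20.75/3 = 6.9167
  S = [[2.9167, -1.9167],
 [-1.9167, 6.9167]].

Step 3 — invert S. det(S) = 2.9167·6.9167 - (-1.9167)² = 16.5.
  S^{-1} = (1/det) · [[d, -b], [-b, a]] = [[0.4192, 0.1162],
 [0.1162, 0.1768]].

Step 4 — quadratic form (x̄ - mu_0)^T · S^{-1} · (x̄ - mu_0):
  S^{-1} · (x̄ - mu_0) = (0.9949, 0.601),
  (x̄ - mu_0)^T · [...] = (1.75)·(0.9949) + (2.25)·(0.601) = 3.0934.

Step 5 — scale by n: T² = 4 · 3.0934 = 12.3737.

T² ≈ 12.3737


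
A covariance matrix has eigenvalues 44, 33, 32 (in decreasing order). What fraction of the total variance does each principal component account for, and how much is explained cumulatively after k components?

Step 1 — total variance = trace(Sigma) = Σ λ_i = 44 + 33 + 32 = 109.

Step 2 — fraction explained by component i = λ_i / Σ λ:
  PC1: 44/109 = 0.4037
  PC2: 33/109 = 0.3028
  PC3: 32/109 = 0.2936

Step 3 — cumulative fraction after k components = (λ_1 + ... + λ_k) / Σ λ:
  k = 1: 44/109 = 0.4037
  k = 2: (44 + 33)/109 = 77/109 = 0.7064
  k = 3: (44 + 33 + 32)/109 = 109/109 = 1

Summary (fraction, with percent):

explained: PC1 0.4037 (40.37%), PC2 0.3028 (30.28%), PC3 0.2936 (29.36%);  cumulative: 0.4037, 0.7064, 1


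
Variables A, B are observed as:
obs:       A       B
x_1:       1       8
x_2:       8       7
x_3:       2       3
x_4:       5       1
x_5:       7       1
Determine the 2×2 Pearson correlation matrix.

Step 1 — column means:
  mean(A) = (1 + 8 + 2 + 5 + 7) / 5 = 23/5 = 4.6
  mean(B) = (8 + 7 + 3 + 1 + 1) / 5 = 20/5 = 4

Step 2 — sample variances and covariances s[i,j] = (1/(n-1)) · Σ_k (x_{k,i} - mean_i) · (x_{k,j} - mean_j), with n-1 = 4:
  s[A,A] = ((-3.6)·(-3.6) + (3.4)·(3.4) + (-2.6)·(-2.6) + (0.4)·(0.4) + (2.4)·(2.4)) / 4 = 37.2/4 = 9.3
  s[A,B] = ((-3.6)·(4) + (3.4)·(3) + (-2.6)·(-1) + (0.4)·(-3) + (2.4)·(-3)) / 4 = -10/4 = -2.5
  s[B,B] = ((4)·(4) + (3)·(3) + (-1)·(-1) + (-3)·(-3) + (-3)·(-3)) / 4 = 44/4 = 11
  Sample standard deviations s_i = √(s[i,i]):
  s(A) = √(9.3) = 3.0496
  s(B) = √(11) = 3.3166

Step 3 — r_{ij} = s_{ij} / (s_i · s_j):
  r[A,A] = 1 (diagonal).
  r[A,B] = -2.5 / (3.0496 · 3.3166) = -2.5 / 10.1143 = -0.2472
  r[B,B] = 1 (diagonal).

R is symmetric with unit diagonal. Assembling:

R = [[1, -0.2472],
 [-0.2472, 1]]
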